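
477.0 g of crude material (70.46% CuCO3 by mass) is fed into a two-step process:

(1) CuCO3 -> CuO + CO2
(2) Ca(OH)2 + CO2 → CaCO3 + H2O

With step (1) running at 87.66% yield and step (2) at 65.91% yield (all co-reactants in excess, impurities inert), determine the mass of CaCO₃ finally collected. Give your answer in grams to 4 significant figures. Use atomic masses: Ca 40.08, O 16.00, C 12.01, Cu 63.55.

157.3 g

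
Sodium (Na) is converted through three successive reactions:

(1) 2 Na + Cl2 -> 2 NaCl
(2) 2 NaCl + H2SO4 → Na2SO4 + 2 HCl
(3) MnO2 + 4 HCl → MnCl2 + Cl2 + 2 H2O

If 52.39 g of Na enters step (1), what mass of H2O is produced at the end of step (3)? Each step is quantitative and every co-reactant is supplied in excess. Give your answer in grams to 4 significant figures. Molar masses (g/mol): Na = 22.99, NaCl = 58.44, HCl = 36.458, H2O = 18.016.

n(Na) = 52.39 / 22.99 = 2.2788 mol.
Reaction (1): Na→NaCl ratio 2:2 ⇒ n(NaCl) = 2.2788 mol.
Reaction (2): NaCl→HCl ratio 2:2 ⇒ n(HCl) = 2.2788 mol.
Reaction (3): HCl→H2O ratio 4:2 ⇒ n(H2O) = 1.1394 mol.
Mass of H2O = 1.1394 × 18.016 = 20.528 g.

20.53 g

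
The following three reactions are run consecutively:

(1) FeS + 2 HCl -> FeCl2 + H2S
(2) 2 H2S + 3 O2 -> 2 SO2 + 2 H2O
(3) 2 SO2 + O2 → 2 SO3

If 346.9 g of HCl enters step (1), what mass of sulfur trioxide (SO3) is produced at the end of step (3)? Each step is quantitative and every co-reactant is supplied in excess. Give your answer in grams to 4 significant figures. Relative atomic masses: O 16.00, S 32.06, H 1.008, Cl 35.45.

380.9 g

M(HCl) = 1.008 + 35.45 = 36.458 g/mol.
M(SO3) = 32.06 + 3(16.00) = 80.06 g/mol.
n(HCl) = 346.9 / 36.458 = 9.5151 mol.
Reaction (1): HCl→H2S ratio 2:1 ⇒ n(H2S) = 4.7575 mol.
Reaction (2): H2S→SO2 ratio 2:2 ⇒ n(SO2) = 4.7575 mol.
Reaction (3): SO2→SO3 ratio 2:2 ⇒ n(SO3) = 4.7575 mol.
Mass of SO3 = 4.7575 × 80.06 = 380.89 g.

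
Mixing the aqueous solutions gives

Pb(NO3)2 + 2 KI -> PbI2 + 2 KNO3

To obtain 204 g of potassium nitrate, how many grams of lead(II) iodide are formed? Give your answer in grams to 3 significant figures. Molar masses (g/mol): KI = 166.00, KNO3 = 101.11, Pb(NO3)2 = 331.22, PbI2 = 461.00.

465 g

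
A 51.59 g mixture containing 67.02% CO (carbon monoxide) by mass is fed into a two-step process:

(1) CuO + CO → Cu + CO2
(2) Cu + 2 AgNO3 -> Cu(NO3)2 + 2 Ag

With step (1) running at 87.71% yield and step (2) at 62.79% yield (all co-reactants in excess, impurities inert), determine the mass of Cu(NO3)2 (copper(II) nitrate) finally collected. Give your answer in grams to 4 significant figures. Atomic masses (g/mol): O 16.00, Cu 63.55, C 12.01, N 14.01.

127.5 g

Pure CO = 51.59 × 0.6702 = 34.576 g.
M(CO) = 12.01 + 16.00 = 28.01 g/mol.
M(Cu(NO3)2) = 63.55 + 2(14.01) + 6(16.00) = 187.57 g/mol.
n(CO) = 34.576 / 28.01 = 1.2344 mol.
Step 1 (CO:Cu = 1:1): theoretical n(Cu) = 1.2344 mol; at 87.71% yield, n(Cu) = 1.0827 mol.
Step 2 (Cu:Cu(NO3)2 = 1:1): theoretical n(Cu(NO3)2) = 1.0827 mol, so theoretical mass = 1.0827 × 187.57 = 203.08 g.
At 62.79% yield, actual mass of Cu(NO3)2 = 203.08 × 0.6279 = 127.51 g.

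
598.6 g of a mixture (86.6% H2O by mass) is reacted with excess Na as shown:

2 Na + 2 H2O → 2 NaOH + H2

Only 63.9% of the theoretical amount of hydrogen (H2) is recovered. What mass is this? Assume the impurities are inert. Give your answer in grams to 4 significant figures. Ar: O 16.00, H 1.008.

18.53 g

Pure H2O available = 598.6 g × 0.866 = 518.39 g.
M(H2O) = 2(1.008) + 16.00 = 18.016 g/mol.
M(H2) = 2(1.008) = 2.016 g/mol.
n(H2O) = 518.39 g / 18.016 g/mol = 28.774 mol.
From the equation the H2O:H2 mole ratio is 2:1, so n(H2) = 28.774 × 1/2 = 14.387 mol.
Mass of H2 = 14.387 mol × 2.016 g/mol = 29.004 g.
Actual mass collected = 29.004 g × 0.639 = 18.534 g.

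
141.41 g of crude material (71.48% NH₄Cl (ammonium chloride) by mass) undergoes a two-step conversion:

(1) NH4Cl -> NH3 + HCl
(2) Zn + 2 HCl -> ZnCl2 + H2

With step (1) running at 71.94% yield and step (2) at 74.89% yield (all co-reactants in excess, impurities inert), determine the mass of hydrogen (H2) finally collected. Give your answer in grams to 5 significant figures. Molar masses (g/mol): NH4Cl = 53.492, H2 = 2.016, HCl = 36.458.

1.0262 g

Pure NH4Cl = 141.41 × 0.7148 = 101.080 g.
n(NH4Cl) = 101.080 / 53.492 = 1.88963 mol.
Step 1 (NH4Cl:HCl = 1:1): theoretical n(HCl) = 1.88963 mol; at 71.94% yield, n(HCl) = 1.35940 mol.
Step 2 (HCl:H2 = 2:1): theoretical n(H2) = 0.679698 mol, so theoretical mass = 0.679698 × 2.016 = 1.37027 g.
At 74.89% yield, actual mass of H2 = 1.37027 × 0.7489 = 1.02620 g.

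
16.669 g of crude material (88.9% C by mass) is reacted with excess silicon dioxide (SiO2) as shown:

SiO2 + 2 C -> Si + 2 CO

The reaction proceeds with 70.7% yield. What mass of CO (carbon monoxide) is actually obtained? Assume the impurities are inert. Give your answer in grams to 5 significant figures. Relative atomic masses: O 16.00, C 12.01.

24.434 g

Pure C available = 16.669 g × 0.889 = 14.8187 g.
M(C) = 12.01 g/mol.
M(CO) = 12.01 + 16.00 = 28.01 g/mol.
n(C) = 14.8187 g / 12.01 g/mol = 1.23387 mol.
From the equation the C:CO mole ratio is 2:2, so n(CO) = 1.23387 × 2/2 = 1.23387 mol.
Mass of CO = 1.23387 mol × 28.01 g/mol = 34.5606 g.
Actual mass collected = 34.5606 g × 0.707 = 24.4344 g.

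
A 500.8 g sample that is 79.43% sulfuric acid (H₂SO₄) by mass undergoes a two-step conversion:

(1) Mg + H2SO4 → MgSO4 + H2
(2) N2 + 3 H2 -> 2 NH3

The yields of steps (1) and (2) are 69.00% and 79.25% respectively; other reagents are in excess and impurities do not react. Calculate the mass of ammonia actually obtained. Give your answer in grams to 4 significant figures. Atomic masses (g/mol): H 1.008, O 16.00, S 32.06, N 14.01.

Pure H2SO4 = 500.8 × 0.7943 = 397.79 g.
M(H2SO4) = 2(1.008) + 32.06 + 4(16.00) = 98.076 g/mol.
M(NH3) = 14.01 + 3(1.008) = 17.034 g/mol.
n(H2SO4) = 397.79 / 98.076 = 4.0559 mol.
Step 1 (H2SO4:H2 = 1:1): theoretical n(H2) = 4.0559 mol; at 69.00% yield, n(H2) = 2.7986 mol.
Step 2 (H2:NH3 = 3:2): theoretical n(NH3) = 1.8657 mol, so theoretical mass = 1.8657 × 17.034 = 31.780 g.
At 79.25% yield, actual mass of NH3 = 31.780 × 0.7925 = 25.186 g.

25.19 g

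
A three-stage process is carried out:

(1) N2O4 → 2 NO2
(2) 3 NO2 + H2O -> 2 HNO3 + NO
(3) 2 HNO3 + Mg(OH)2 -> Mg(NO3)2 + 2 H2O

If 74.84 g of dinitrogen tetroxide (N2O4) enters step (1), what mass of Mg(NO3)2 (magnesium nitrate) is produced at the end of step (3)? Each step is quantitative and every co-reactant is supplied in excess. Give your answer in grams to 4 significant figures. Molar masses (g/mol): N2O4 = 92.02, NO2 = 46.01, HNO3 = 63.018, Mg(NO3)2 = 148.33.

80.42 g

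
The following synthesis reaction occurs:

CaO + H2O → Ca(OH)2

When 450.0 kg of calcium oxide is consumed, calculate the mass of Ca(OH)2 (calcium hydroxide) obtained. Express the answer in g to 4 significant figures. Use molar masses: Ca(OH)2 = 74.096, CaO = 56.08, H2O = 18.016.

Convert: 450.0 kg = 450000 g.
n(CaO) = 450000 g / 56.08 g/mol = 8024.3 mol.
From the equation the CaO:Ca(OH)2 mole ratio is 1:1, so n(Ca(OH)2) = 8024.3 × 1/1 = 8024.3 mol.
Mass of Ca(OH)2 = 8024.3 mol × 74.096 g/mol = 594560 g.

594600 g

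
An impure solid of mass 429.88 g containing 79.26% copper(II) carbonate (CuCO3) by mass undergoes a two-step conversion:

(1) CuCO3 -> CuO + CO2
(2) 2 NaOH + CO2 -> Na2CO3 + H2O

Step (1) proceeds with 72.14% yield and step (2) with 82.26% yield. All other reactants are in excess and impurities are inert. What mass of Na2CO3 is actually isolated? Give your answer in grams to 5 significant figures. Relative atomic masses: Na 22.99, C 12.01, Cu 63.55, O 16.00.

173.44 g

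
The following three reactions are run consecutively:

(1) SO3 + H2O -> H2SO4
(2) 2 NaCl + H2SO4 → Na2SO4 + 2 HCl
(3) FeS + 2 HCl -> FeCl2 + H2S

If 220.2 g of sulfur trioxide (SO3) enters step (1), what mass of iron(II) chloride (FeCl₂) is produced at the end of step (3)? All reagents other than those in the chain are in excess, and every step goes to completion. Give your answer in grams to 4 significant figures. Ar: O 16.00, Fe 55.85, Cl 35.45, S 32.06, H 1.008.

M(SO3) = 32.06 + 3(16.00) = 80.06 g/mol.
M(FeCl2) = 55.85 + 2(35.45) = 126.75 g/mol.
n(SO3) = 220.2 / 80.06 = 2.7504 mol.
Reaction (1): SO3→H2SO4 ratio 1:1 ⇒ n(H2SO4) = 2.7504 mol.
Reaction (2): H2SO4→HCl ratio 1:2 ⇒ n(HCl) = 5.5009 mol.
Reaction (3): HCl→FeCl2 ratio 2:1 ⇒ n(FeCl2) = 2.7504 mol.
Mass of FeCl2 = 2.7504 × 126.75 = 348.62 g.

348.6 g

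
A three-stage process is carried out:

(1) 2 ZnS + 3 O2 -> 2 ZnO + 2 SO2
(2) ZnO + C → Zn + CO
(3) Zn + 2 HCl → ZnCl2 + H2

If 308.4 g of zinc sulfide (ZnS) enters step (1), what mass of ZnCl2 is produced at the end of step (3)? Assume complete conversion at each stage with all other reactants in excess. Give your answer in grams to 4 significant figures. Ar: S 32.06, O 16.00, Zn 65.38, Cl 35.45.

M(ZnS) = 65.38 + 32.06 = 97.44 g/mol.
M(ZnCl2) = 65.38 + 2(35.45) = 136.28 g/mol.
n(ZnS) = 308.4 / 97.44 = 3.1650 mol.
Reaction (1): ZnS→ZnO ratio 2:2 ⇒ n(ZnO) = 3.1650 mol.
Reaction (2): ZnO→Zn ratio 1:1 ⇒ n(Zn) = 3.1650 mol.
Reaction (3): Zn→ZnCl2 ratio 1:1 ⇒ n(ZnCl2) = 3.1650 mol.
Mass of ZnCl2 = 3.1650 × 136.28 = 431.33 g.

431.3 g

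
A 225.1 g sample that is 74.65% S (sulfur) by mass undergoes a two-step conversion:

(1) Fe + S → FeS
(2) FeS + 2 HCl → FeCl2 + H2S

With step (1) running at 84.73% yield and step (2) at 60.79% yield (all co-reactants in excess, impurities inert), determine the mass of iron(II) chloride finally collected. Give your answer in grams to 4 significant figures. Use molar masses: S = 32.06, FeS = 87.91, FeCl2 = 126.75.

Pure S = 225.1 × 0.7465 = 168.04 g.
n(S) = 168.04 / 32.06 = 5.2413 mol.
Step 1 (S:FeS = 1:1): theoretical n(FeS) = 5.2413 mol; at 84.73% yield, n(FeS) = 4.4410 mol.
Step 2 (FeS:FeCl2 = 1:1): theoretical n(FeCl2) = 4.4410 mol, so theoretical mass = 4.4410 × 126.75 = 562.89 g.
At 60.79% yield, actual mass of FeCl2 = 562.89 × 0.6079 = 342.18 g.

342.2 g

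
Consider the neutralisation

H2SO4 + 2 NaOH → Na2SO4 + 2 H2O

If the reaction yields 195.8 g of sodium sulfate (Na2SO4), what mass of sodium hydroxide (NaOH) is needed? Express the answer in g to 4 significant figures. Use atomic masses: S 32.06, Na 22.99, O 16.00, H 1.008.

M(Na2SO4) = 2(22.99) + 32.06 + 4(16.00) = 142.04 g/mol.
M(NaOH) = 22.99 + 16.00 + 1.008 = 39.998 g/mol.
n(Na2SO4) = 195.80 g / 142.04 g/mol = 1.3785 mol.
From the equation the Na2SO4:NaOH mole ratio is 1:2, so n(NaOH) = 1.3785 × 2/1 = 2.7570 mol.
Mass of NaOH = 2.7570 mol × 39.998 g/mol = 110.27 g.

110.3 g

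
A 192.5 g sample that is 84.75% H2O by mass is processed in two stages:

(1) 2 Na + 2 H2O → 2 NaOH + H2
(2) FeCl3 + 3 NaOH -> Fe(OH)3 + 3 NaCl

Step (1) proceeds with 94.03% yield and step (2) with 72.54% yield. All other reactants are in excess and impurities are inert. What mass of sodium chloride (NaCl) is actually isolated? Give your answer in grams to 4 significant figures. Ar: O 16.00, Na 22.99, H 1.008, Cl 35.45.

361.0 g

Pure H2O = 192.5 × 0.8475 = 163.14 g.
M(H2O) = 2(1.008) + 16.00 = 18.016 g/mol.
M(NaCl) = 22.99 + 35.45 = 58.44 g/mol.
n(H2O) = 163.14 / 18.016 = 9.0555 mol.
Step 1 (H2O:NaOH = 2:2): theoretical n(NaOH) = 9.0555 mol; at 94.03% yield, n(NaOH) = 8.5149 mol.
Step 2 (NaOH:NaCl = 3:3): theoretical n(NaCl) = 8.5149 mol, so theoretical mass = 8.5149 × 58.44 = 497.61 g.
At 72.54% yield, actual mass of NaCl = 497.61 × 0.7254 = 360.97 g.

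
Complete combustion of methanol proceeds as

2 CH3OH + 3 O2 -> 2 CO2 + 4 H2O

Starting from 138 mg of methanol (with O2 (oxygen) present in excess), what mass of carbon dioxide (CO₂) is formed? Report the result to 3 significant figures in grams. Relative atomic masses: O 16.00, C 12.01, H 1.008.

M(CH3OH) = 12.01 + 4(1.008) + 16.00 = 32.042 g/mol.
M(CO2) = 12.01 + 2(16.00) = 44.01 g/mol.
Convert: 138 mg = 0.1380 g.
n(CH3OH) = 0.1380 g / 32.042 g/mol = 0.004307 mol.
From the equation the CH3OH:CO2 mole ratio is 2:2, so n(CO2) = 0.004307 × 2/2 = 0.004307 mol.
Mass of CO2 = 0.004307 mol × 44.01 g/mol = 0.1895 g.

0.190 g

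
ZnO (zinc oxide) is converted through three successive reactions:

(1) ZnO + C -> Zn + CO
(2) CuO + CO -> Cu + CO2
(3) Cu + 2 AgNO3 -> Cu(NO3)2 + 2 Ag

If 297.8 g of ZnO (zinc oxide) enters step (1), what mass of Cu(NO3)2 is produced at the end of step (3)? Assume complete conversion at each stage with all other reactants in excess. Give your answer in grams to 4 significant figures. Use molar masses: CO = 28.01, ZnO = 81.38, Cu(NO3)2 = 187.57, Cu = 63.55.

686.4 g

n(ZnO) = 297.8 / 81.38 = 3.6594 mol.
Reaction (1): ZnO→CO ratio 1:1 ⇒ n(CO) = 3.6594 mol.
Reaction (2): CO→Cu ratio 1:1 ⇒ n(Cu) = 3.6594 mol.
Reaction (3): Cu→Cu(NO3)2 ratio 1:1 ⇒ n(Cu(NO3)2) = 3.6594 mol.
Mass of Cu(NO3)2 = 3.6594 × 187.57 = 686.39 g.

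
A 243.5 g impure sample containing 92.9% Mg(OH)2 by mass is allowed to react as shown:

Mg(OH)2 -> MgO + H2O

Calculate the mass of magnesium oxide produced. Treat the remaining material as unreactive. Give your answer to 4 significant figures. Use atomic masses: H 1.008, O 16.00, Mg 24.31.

Mass of pure Mg(OH)2 = 243.5 g × 0.929 = 226.21 g.
M(Mg(OH)2) = 24.31 + 2(16.00) + 2(1.008) = 58.326 g/mol.
M(MgO) = 24.31 + 16.00 = 40.31 g/mol.
n(Mg(OH)2) = 226.21 g / 58.326 g/mol = 3.8784 mol.
From the equation the Mg(OH)2:MgO mole ratio is 1:1, so n(MgO) = 3.8784 × 1/1 = 3.8784 mol.
Mass of MgO = 3.8784 mol × 40.31 g/mol = 156.34 g.

156.3 g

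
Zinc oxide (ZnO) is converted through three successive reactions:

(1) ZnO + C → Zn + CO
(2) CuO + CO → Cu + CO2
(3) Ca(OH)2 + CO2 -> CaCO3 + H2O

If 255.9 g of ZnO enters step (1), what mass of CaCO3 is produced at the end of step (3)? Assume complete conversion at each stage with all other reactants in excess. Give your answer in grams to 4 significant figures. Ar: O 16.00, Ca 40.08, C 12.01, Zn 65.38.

M(ZnO) = 65.38 + 16.00 = 81.38 g/mol.
M(CaCO3) = 40.08 + 12.01 + 3(16.00) = 100.09 g/mol.
n(ZnO) = 255.9 / 81.38 = 3.1445 mol.
Reaction (1): ZnO→CO ratio 1:1 ⇒ n(CO) = 3.1445 mol.
Reaction (2): CO→CO2 ratio 1:1 ⇒ n(CO2) = 3.1445 mol.
Reaction (3): CO2→CaCO3 ratio 1:1 ⇒ n(CaCO3) = 3.1445 mol.
Mass of CaCO3 = 3.1445 × 100.09 = 314.73 g.

314.7 g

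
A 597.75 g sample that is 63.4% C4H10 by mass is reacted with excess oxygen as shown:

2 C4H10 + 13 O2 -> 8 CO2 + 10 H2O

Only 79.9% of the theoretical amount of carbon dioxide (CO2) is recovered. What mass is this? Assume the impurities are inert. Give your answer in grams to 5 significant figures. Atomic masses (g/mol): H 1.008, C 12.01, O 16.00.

917.15 g

Pure C4H10 available = 597.75 g × 0.634 = 378.974 g.
M(C4H10) = 4(12.01) + 10(1.008) = 58.12 g/mol.
M(CO2) = 12.01 + 2(16.00) = 44.01 g/mol.
n(C4H10) = 378.974 g / 58.12 g/mol = 6.52054 mol.
From the equation the C4H10:CO2 mole ratio is 2:8, so n(CO2) = 6.52054 × 8/2 = 26.0821 mol.
Mass of CO2 = 26.0821 mol × 44.01 g/mol = 1147.87 g.
Actual mass collected = 1147.87 g × 0.799 = 917.152 g.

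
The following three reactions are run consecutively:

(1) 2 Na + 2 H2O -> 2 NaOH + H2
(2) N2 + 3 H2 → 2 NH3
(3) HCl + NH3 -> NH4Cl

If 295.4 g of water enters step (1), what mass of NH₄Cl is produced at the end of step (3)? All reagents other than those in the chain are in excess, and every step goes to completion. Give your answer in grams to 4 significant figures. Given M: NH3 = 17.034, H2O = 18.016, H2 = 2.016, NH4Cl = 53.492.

292.4 g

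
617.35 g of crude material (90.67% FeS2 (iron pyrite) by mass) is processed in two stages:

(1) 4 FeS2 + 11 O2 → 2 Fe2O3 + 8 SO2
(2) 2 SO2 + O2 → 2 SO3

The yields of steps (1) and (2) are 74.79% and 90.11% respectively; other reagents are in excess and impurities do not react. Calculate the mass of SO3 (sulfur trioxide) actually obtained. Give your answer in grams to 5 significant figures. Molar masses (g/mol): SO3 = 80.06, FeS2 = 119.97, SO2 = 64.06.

503.48 g

Pure FeS2 = 617.35 × 0.9067 = 559.751 g.
n(FeS2) = 559.751 / 119.97 = 4.66576 mol.
Step 1 (FeS2:SO2 = 4:8): theoretical n(SO2) = 9.33152 mol; at 74.79% yield, n(SO2) = 6.97904 mol.
Step 2 (SO2:SO3 = 2:2): theoretical n(SO3) = 6.97904 mol, so theoretical mass = 6.97904 × 80.06 = 558.742 g.
At 90.11% yield, actual mass of SO3 = 558.742 × 0.9011 = 503.483 g.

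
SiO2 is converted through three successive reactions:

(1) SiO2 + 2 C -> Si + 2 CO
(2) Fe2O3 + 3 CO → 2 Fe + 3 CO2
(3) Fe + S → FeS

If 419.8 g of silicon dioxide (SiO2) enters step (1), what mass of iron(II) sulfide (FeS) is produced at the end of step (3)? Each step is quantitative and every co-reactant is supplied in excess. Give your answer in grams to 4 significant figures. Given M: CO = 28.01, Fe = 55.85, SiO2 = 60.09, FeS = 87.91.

n(SiO2) = 419.8 / 60.09 = 6.9862 mol.
Reaction (1): SiO2→CO ratio 1:2 ⇒ n(CO) = 13.972 mol.
Reaction (2): CO→Fe ratio 3:2 ⇒ n(Fe) = 9.3149 mol.
Reaction (3): Fe→FeS ratio 1:1 ⇒ n(FeS) = 9.3149 mol.
Mass of FeS = 9.3149 × 87.91 = 818.87 g.

818.9 g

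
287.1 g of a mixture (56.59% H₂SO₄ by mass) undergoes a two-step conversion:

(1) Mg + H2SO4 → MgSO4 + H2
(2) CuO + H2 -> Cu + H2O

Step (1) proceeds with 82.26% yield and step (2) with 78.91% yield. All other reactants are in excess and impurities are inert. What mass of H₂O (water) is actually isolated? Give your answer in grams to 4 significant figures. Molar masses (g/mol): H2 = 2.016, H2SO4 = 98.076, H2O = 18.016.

19.37 g

Pure H2SO4 = 287.1 × 0.5659 = 162.47 g.
n(H2SO4) = 162.47 / 98.076 = 1.6566 mol.
Step 1 (H2SO4:H2 = 1:1): theoretical n(H2) = 1.6566 mol; at 82.26% yield, n(H2) = 1.3627 mol.
Step 2 (H2:H2O = 1:1): theoretical n(H2O) = 1.3627 mol, so theoretical mass = 1.3627 × 18.016 = 24.550 g.
At 78.91% yield, actual mass of H2O = 24.550 × 0.7891 = 19.373 g.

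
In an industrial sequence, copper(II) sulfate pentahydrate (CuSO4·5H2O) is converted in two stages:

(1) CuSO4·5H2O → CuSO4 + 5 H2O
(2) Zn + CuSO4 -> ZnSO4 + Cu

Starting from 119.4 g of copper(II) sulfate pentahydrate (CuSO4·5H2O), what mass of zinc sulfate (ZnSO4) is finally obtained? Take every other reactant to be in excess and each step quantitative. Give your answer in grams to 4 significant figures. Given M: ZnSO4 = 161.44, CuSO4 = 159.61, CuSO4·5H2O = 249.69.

n(CuSO4·5H2O) = 119.40 / 249.69 = 0.47819 mol.
Step 1 gives a 1:1 ratio of CuSO4·5H2O to CuSO4, so n(CuSO4) = 0.47819 mol.
In step 2 the CuSO4:ZnSO4 ratio is 1:1, so n(ZnSO4) = 0.47819 mol.
Mass of ZnSO4 = 0.47819 × 161.44 = 77.199 g.

77.20 g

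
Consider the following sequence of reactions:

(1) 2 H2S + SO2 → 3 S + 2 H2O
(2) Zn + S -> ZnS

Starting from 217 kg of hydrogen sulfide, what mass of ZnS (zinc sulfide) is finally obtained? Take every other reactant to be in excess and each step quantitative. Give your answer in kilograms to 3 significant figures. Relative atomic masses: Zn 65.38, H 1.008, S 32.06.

931 kg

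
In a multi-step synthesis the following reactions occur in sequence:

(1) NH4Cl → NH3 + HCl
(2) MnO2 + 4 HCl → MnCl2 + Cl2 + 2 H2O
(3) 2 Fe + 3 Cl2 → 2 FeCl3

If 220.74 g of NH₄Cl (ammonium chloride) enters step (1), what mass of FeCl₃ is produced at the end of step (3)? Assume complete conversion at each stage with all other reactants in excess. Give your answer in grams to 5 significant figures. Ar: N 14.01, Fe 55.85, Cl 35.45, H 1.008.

111.56 g

M(NH4Cl) = 14.01 + 4(1.008) + 35.45 = 53.492 g/mol.
M(FeCl3) = 55.85 + 3(35.45) = 162.20 g/mol.
n(NH4Cl) = 220.74 / 53.492 = 4.12660 mol.
Reaction (1): NH4Cl→HCl ratio 1:1 ⇒ n(HCl) = 4.12660 mol.
Reaction (2): HCl→Cl2 ratio 4:1 ⇒ n(Cl2) = 1.03165 mol.
Reaction (3): Cl2→FeCl3 ratio 3:2 ⇒ n(FeCl3) = 0.687766 mol.
Mass of FeCl3 = 0.687766 × 162.20 = 111.556 g.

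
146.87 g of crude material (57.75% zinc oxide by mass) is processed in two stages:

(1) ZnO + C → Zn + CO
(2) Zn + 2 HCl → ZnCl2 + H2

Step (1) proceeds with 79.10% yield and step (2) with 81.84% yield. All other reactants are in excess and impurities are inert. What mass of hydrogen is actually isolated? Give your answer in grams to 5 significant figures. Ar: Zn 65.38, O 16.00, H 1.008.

Pure ZnO = 146.87 × 0.5775 = 84.8174 g.
M(ZnO) = 65.38 + 16.00 = 81.38 g/mol.
M(H2) = 2(1.008) = 2.016 g/mol.
n(ZnO) = 84.8174 / 81.38 = 1.04224 mol.
Step 1 (ZnO:Zn = 1:1): theoretical n(Zn) = 1.04224 mol; at 79.10% yield, n(Zn) = 0.824411 mol.
Step 2 (Zn:H2 = 1:1): theoretical n(H2) = 0.824411 mol, so theoretical mass = 0.824411 × 2.016 = 1.66201 g.
At 81.84% yield, actual mass of H2 = 1.66201 × 0.8184 = 1.36019 g.

1.3602 g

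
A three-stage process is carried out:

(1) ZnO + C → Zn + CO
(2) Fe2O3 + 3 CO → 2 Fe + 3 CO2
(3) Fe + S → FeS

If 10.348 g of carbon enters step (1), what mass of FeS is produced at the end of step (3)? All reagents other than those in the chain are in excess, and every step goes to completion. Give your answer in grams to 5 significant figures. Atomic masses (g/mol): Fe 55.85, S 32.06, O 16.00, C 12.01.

M(C) = 12.01 g/mol.
M(FeS) = 55.85 + 32.06 = 87.91 g/mol.
n(C) = 10.348 / 12.01 = 0.861615 mol.
Reaction (1): C→CO ratio 1:1 ⇒ n(CO) = 0.861615 mol.
Reaction (2): CO→Fe ratio 3:2 ⇒ n(Fe) = 0.574410 mol.
Reaction (3): Fe→FeS ratio 1:1 ⇒ n(FeS) = 0.574410 mol.
Mass of FeS = 0.574410 × 87.91 = 50.4964 g.

50.496 g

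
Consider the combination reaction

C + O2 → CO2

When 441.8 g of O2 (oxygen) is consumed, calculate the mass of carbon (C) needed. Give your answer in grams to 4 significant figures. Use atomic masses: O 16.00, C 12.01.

M(O2) = 2(16.00) = 32.00 g/mol.
M(C) = 12.01 g/mol.
n(O2) = 441.80 g / 32.00 g/mol = 13.806 mol.
From the equation the O2:C mole ratio is 1:1, so n(C) = 13.806 × 1/1 = 13.806 mol.
Mass of C = 13.806 mol × 12.01 g/mol = 165.81 g.

165.8 g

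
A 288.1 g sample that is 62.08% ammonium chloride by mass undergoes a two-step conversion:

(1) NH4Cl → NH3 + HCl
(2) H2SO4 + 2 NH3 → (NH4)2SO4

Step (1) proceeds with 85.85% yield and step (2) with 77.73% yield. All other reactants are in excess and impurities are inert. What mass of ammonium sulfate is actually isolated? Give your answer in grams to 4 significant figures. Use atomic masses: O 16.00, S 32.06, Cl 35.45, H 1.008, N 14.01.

147.4 g

Pure NH4Cl = 288.1 × 0.6208 = 178.85 g.
M(NH4Cl) = 14.01 + 4(1.008) + 35.45 = 53.492 g/mol.
M((NH4)2SO4) = 2(14.01) + 8(1.008) + 32.06 + 4(16.00) = 132.144 g/mol.
n(NH4Cl) = 178.85 / 53.492 = 3.3435 mol.
Step 1 (NH4Cl:NH3 = 1:1): theoretical n(NH3) = 3.3435 mol; at 85.85% yield, n(NH3) = 2.8704 mol.
Step 2 (NH3:(NH4)2SO4 = 2:1): theoretical n((NH4)2SO4) = 1.4352 mol, so theoretical mass = 1.4352 × 132.144 = 189.65 g.
At 77.73% yield, actual mass of (NH4)2SO4 = 189.65 × 0.7773 = 147.42 g.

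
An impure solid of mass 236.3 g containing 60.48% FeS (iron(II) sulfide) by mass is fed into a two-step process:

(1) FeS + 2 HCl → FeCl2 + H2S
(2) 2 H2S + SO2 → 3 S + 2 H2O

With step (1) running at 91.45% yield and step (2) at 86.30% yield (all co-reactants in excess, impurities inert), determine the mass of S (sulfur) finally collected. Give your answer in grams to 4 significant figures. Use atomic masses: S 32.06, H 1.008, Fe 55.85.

61.70 g

Pure FeS = 236.3 × 0.6048 = 142.91 g.
M(FeS) = 55.85 + 32.06 = 87.91 g/mol.
M(S) = 32.06 g/mol.
n(FeS) = 142.91 / 87.91 = 1.6257 mol.
Step 1 (FeS:H2S = 1:1): theoretical n(H2S) = 1.6257 mol; at 91.45% yield, n(H2S) = 1.4867 mol.
Step 2 (H2S:S = 2:3): theoretical n(S) = 2.2300 mol, so theoretical mass = 2.2300 × 32.06 = 71.495 g.
At 86.30% yield, actual mass of S = 71.495 × 0.8630 = 61.700 g.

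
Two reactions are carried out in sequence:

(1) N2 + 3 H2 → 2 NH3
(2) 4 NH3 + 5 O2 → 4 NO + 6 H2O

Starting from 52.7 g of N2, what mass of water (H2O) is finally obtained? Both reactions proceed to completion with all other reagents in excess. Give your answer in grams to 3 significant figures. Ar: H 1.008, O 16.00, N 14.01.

102 g

M(N2) = 2(14.01) = 28.02 g/mol.
M(H2O) = 2(1.008) + 16.00 = 18.016 g/mol.
n(N2) = 52.70 / 28.02 = 1.881 mol.
Step 1 gives a 1:2 ratio of N2 to NH3, so n(NH3) = 3.762 mol.
In step 2 the NH3:H2O ratio is 4:6, so n(H2O) = 5.642 mol.
Mass of H2O = 5.642 × 18.016 = 101.7 g.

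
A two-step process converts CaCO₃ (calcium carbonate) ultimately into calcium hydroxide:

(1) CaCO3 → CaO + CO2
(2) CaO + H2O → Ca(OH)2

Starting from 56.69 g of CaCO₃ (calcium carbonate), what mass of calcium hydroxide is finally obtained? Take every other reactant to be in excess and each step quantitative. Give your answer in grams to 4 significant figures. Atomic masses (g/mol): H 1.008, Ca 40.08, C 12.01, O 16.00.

M(CaCO3) = 40.08 + 12.01 + 3(16.00) = 100.09 g/mol.
M(Ca(OH)2) = 40.08 + 2(16.00) + 2(1.008) = 74.096 g/mol.
n(CaCO3) = 56.690 / 100.09 = 0.56639 mol.
Step 1 gives a 1:1 ratio of CaCO3 to CaO, so n(CaO) = 0.56639 mol.
In step 2 the CaO:Ca(OH)2 ratio is 1:1, so n(Ca(OH)2) = 0.56639 mol.
Mass of Ca(OH)2 = 0.56639 × 74.096 = 41.967 g.

41.97 g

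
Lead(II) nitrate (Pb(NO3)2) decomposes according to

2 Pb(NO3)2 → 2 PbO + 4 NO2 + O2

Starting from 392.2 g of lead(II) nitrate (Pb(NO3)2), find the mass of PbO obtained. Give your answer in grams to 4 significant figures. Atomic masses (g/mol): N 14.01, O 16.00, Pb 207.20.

M(Pb(NO3)2) = 207.20 + 2(14.01) + 6(16.00) = 331.22 g/mol.
M(PbO) = 207.20 + 16.00 = 223.20 g/mol.
n(Pb(NO3)2) = 392.20 g / 331.22 g/mol = 1.1841 mol.
From the equation the Pb(NO3)2:PbO mole ratio is 2:2, so n(PbO) = 1.1841 × 2/2 = 1.1841 mol.
Mass of PbO = 1.1841 mol × 223.20 g/mol = 264.29 g.

264.3 g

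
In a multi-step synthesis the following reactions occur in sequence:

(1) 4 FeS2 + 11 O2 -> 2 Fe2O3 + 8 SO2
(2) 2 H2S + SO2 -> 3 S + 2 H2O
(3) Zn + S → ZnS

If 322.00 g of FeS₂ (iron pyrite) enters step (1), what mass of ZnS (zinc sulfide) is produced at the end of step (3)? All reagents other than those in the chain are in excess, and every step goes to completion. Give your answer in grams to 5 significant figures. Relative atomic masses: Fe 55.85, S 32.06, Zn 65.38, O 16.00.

M(FeS2) = 55.85 + 2(32.06) = 119.97 g/mol.
M(ZnS) = 65.38 + 32.06 = 97.44 g/mol.
n(FeS2) = 322.00 / 119.97 = 2.68400 mol.
Reaction (1): FeS2→SO2 ratio 4:8 ⇒ n(SO2) = 5.36801 mol.
Reaction (2): SO2→S ratio 1:3 ⇒ n(S) = 16.1040 mol.
Reaction (3): S→ZnS ratio 1:1 ⇒ n(ZnS) = 16.1040 mol.
Mass of ZnS = 16.1040 × 97.44 = 1569.18 g.

1569.2 g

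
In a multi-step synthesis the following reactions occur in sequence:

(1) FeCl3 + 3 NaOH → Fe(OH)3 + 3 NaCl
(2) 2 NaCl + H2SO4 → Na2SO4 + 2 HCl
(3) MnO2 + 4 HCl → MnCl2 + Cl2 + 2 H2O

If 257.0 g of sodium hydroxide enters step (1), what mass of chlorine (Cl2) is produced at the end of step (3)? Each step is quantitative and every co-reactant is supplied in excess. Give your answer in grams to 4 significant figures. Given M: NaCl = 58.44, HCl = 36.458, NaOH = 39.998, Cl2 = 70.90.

113.9 g

n(NaOH) = 257.0 / 39.998 = 6.4253 mol.
Reaction (1): NaOH→NaCl ratio 3:3 ⇒ n(NaCl) = 6.4253 mol.
Reaction (2): NaCl→HCl ratio 2:2 ⇒ n(HCl) = 6.4253 mol.
Reaction (3): HCl→Cl2 ratio 4:1 ⇒ n(Cl2) = 1.6063 mol.
Mass of Cl2 = 1.6063 × 70.90 = 113.89 g.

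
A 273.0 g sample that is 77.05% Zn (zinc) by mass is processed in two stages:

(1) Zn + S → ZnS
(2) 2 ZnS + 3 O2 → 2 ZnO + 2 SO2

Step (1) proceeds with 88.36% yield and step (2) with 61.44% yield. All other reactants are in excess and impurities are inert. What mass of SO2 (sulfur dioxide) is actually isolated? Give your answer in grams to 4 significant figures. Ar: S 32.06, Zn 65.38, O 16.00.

Pure Zn = 273.0 × 0.7705 = 210.35 g.
M(Zn) = 65.38 g/mol.
M(SO2) = 32.06 + 2(16.00) = 64.06 g/mol.
n(Zn) = 210.35 / 65.38 = 3.2173 mol.
Step 1 (Zn:ZnS = 1:1): theoretical n(ZnS) = 3.2173 mol; at 88.36% yield, n(ZnS) = 2.8428 mol.
Step 2 (ZnS:SO2 = 2:2): theoretical n(SO2) = 2.8428 mol, so theoretical mass = 2.8428 × 64.06 = 182.11 g.
At 61.44% yield, actual mass of SO2 = 182.11 × 0.6144 = 111.89 g.

111.9 g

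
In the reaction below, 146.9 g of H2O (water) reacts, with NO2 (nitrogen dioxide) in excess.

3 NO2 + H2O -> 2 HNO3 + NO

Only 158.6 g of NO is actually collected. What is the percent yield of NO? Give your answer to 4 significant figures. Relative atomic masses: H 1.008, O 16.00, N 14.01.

64.81 %

M(H2O) = 2(1.008) + 16.00 = 18.016 g/mol.
M(NO) = 14.01 + 16.00 = 30.01 g/mol.
n(H2O) = 146.90 g / 18.016 g/mol = 8.1539 mol.
From the equation the H2O:NO mole ratio is 1:1, so n(NO) = 8.1539 × 1/1 = 8.1539 mol.
Mass of NO = 8.1539 mol × 30.01 g/mol = 244.70 g.
This is the theoretical yield. Percent yield = 158.6 g / 244.70 g × 100% = 64.815%.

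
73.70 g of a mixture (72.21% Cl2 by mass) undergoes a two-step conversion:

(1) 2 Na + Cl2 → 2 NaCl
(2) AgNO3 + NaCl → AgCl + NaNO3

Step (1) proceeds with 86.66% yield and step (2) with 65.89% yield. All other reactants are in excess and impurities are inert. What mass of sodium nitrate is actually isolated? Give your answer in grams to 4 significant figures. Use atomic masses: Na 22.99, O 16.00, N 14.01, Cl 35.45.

72.86 g

Pure Cl2 = 73.70 × 0.7221 = 53.219 g.
M(Cl2) = 2(35.45) = 70.90 g/mol.
M(NaNO3) = 22.99 + 14.01 + 3(16.00) = 85.00 g/mol.
n(Cl2) = 53.219 / 70.90 = 0.75062 mol.
Step 1 (Cl2:NaCl = 1:2): theoretical n(NaCl) = 1.5012 mol; at 86.66% yield, n(NaCl) = 1.3010 mol.
Step 2 (NaCl:NaNO3 = 1:1): theoretical n(NaNO3) = 1.3010 mol, so theoretical mass = 1.3010 × 85.00 = 110.58 g.
At 65.89% yield, actual mass of NaNO3 = 110.58 × 0.6589 = 72.863 g.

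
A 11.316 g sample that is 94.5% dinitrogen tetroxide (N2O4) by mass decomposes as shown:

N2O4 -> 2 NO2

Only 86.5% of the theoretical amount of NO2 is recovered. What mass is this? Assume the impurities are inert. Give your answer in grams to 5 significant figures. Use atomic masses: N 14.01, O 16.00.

Pure N2O4 available = 11.316 g × 0.945 = 10.6936 g.
M(N2O4) = 2(14.01) + 4(16.00) = 92.02 g/mol.
M(NO2) = 14.01 + 2(16.00) = 46.01 g/mol.
n(N2O4) = 10.6936 g / 92.02 g/mol = 0.116210 mol.
From the equation the N2O4:NO2 mole ratio is 1:2, so n(NO2) = 0.116210 × 2/1 = 0.232419 mol.
Mass of NO2 = 0.232419 mol × 46.01 g/mol = 10.6936 g.
Actual mass collected = 10.6936 g × 0.865 = 9.24998 g.

9.2500 g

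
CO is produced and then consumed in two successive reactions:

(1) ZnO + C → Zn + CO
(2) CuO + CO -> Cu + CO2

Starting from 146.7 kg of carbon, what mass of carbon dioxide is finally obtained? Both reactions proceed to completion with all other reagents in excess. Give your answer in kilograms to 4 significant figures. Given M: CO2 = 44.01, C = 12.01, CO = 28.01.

537.6 kg

146.7 kg = 146700 g.
n(C) = 146700 / 12.01 = 12215 mol.
Step 1 gives a 1:1 ratio of C to CO, so n(CO) = 12215 mol.
In step 2 the CO:CO2 ratio is 1:1, so n(CO2) = 12215 mol.
Mass of CO2 = 12215 × 44.01 = 537570 g = 537.6 kg.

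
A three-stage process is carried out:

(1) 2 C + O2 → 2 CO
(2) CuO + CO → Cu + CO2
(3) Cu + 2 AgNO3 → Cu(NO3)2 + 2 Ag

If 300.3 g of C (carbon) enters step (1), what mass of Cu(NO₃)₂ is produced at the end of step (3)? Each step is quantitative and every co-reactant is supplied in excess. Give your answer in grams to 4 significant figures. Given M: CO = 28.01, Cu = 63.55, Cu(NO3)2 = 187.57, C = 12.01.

n(C) = 300.3 / 12.01 = 25.004 mol.
Reaction (1): C→CO ratio 2:2 ⇒ n(CO) = 25.004 mol.
Reaction (2): CO→Cu ratio 1:1 ⇒ n(Cu) = 25.004 mol.
Reaction (3): Cu→Cu(NO3)2 ratio 1:1 ⇒ n(Cu(NO3)2) = 25.004 mol.
Mass of Cu(NO3)2 = 25.004 × 187.57 = 4690.0 g.

4690 g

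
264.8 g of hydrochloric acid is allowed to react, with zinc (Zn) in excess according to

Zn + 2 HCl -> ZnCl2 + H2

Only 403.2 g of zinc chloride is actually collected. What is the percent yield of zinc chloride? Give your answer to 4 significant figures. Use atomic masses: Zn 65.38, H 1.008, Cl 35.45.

M(HCl) = 1.008 + 35.45 = 36.458 g/mol.
M(ZnCl2) = 65.38 + 2(35.45) = 136.28 g/mol.
n(HCl) = 264.80 g / 36.458 g/mol = 7.2632 mol.
From the equation the HCl:ZnCl2 mole ratio is 2:1, so n(ZnCl2) = 7.2632 × 1/2 = 3.6316 mol.
Mass of ZnCl2 = 3.6316 mol × 136.28 g/mol = 494.91 g.
This is the theoretical yield. Percent yield = 403.2 g / 494.91 g × 100% = 81.469%.

81.47 %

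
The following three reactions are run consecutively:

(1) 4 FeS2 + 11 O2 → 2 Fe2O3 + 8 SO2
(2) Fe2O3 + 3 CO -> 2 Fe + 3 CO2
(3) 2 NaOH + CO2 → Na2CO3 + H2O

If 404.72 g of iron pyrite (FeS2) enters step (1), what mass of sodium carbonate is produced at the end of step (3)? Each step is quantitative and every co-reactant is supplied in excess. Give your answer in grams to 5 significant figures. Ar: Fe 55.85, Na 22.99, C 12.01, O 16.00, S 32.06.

536.34 g

M(FeS2) = 55.85 + 2(32.06) = 119.97 g/mol.
M(Na2CO3) = 2(22.99) + 12.01 + 3(16.00) = 105.99 g/mol.
n(FeS2) = 404.72 / 119.97 = 3.37351 mol.
Reaction (1): FeS2→Fe2O3 ratio 4:2 ⇒ n(Fe2O3) = 1.68676 mol.
Reaction (2): Fe2O3→CO2 ratio 1:3 ⇒ n(CO2) = 5.06027 mol.
Reaction (3): CO2→Na2CO3 ratio 1:1 ⇒ n(Na2CO3) = 5.06027 mol.
Mass of Na2CO3 = 5.06027 × 105.99 = 536.337 g.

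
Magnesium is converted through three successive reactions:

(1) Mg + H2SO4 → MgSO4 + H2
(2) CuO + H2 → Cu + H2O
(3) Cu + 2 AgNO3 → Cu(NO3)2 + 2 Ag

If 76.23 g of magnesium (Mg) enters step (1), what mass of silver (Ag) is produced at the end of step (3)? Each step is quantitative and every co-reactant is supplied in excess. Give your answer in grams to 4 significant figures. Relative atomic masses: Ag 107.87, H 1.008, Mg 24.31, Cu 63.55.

M(Mg) = 24.31 g/mol.
M(Ag) = 107.87 g/mol.
n(Mg) = 76.23 / 24.31 = 3.1357 mol.
Reaction (1): Mg→H2 ratio 1:1 ⇒ n(H2) = 3.1357 mol.
Reaction (2): H2→Cu ratio 1:1 ⇒ n(Cu) = 3.1357 mol.
Reaction (3): Cu→Ag ratio 1:2 ⇒ n(Ag) = 6.2715 mol.
Mass of Ag = 6.2715 × 107.87 = 676.51 g.

676.5 g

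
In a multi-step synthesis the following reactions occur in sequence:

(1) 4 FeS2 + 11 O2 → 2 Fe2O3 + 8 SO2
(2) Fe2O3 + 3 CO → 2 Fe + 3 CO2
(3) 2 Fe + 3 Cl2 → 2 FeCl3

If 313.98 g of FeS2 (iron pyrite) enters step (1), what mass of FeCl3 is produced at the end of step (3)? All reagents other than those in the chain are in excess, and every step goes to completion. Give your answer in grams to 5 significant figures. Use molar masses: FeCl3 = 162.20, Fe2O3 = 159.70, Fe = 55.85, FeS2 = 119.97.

424.50 g

n(FeS2) = 313.98 / 119.97 = 2.61715 mol.
Reaction (1): FeS2→Fe2O3 ratio 4:2 ⇒ n(Fe2O3) = 1.30858 mol.
Reaction (2): Fe2O3→Fe ratio 1:2 ⇒ n(Fe) = 2.61715 mol.
Reaction (3): Fe→FeCl3 ratio 2:2 ⇒ n(FeCl3) = 2.61715 mol.
Mass of FeCl3 = 2.61715 × 162.20 = 424.502 g.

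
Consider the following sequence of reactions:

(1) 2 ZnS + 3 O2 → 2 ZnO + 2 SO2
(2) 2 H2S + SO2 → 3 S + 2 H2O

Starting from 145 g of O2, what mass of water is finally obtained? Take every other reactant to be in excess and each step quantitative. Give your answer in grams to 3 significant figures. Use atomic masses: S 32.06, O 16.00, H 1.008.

109 g

M(O2) = 2(16.00) = 32.00 g/mol.
M(H2O) = 2(1.008) + 16.00 = 18.016 g/mol.
n(O2) = 145.0 / 32.00 = 4.531 mol.
Step 1 gives a 3:2 ratio of O2 to SO2, so n(SO2) = 3.021 mol.
In step 2 the SO2:H2O ratio is 1:2, so n(H2O) = 6.042 mol.
Mass of H2O = 6.042 × 18.016 = 108.8 g.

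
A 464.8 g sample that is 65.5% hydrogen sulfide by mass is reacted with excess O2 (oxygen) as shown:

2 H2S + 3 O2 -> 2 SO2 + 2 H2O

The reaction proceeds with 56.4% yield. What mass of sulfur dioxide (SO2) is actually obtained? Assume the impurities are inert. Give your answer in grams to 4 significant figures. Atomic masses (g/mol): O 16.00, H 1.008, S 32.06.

322.8 g

Pure H2S available = 464.8 g × 0.655 = 304.44 g.
M(H2S) = 2(1.008) + 32.06 = 34.076 g/mol.
M(SO2) = 32.06 + 2(16.00) = 64.06 g/mol.
n(H2S) = 304.44 g / 34.076 g/mol = 8.9343 mol.
From the equation the H2S:SO2 mole ratio is 2:2, so n(SO2) = 8.9343 × 2/2 = 8.9343 mol.
Mass of SO2 = 8.9343 mol × 64.06 g/mol = 572.33 g.
Actual mass collected = 572.33 g × 0.564 = 322.79 g.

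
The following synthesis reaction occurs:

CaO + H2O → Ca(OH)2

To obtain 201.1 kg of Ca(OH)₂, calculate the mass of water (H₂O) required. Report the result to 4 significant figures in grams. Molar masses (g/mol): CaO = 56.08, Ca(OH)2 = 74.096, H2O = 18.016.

48900 g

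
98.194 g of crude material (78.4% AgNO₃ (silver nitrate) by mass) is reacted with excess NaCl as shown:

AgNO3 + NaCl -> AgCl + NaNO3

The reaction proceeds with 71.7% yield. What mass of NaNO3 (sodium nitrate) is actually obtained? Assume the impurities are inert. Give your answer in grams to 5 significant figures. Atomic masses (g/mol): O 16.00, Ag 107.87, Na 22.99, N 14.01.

27.618 g

Pure AgNO3 available = 98.194 g × 0.784 = 76.9841 g.
M(AgNO3) = 107.87 + 14.01 + 3(16.00) = 169.88 g/mol.
M(NaNO3) = 22.99 + 14.01 + 3(16.00) = 85.00 g/mol.
n(AgNO3) = 76.9841 g / 169.88 g/mol = 0.453168 mol.
From the equation the AgNO3:NaNO3 mole ratio is 1:1, so n(NaNO3) = 0.453168 × 1/1 = 0.453168 mol.
Mass of NaNO3 = 0.453168 mol × 85.00 g/mol = 38.5192 g.
Actual mass collected = 38.5192 g × 0.717 = 27.6183 g.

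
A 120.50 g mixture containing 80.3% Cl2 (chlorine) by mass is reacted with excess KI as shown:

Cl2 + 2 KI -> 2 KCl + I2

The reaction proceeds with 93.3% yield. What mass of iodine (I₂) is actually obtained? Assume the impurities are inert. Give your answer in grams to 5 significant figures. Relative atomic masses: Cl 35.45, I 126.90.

323.17 g

Pure Cl2 available = 120.50 g × 0.803 = 96.7615 g.
M(Cl2) = 2(35.45) = 70.90 g/mol.
M(I2) = 2(126.90) = 253.80 g/mol.
n(Cl2) = 96.7615 g / 70.90 g/mol = 1.36476 mol.
From the equation the Cl2:I2 mole ratio is 1:1, so n(I2) = 1.36476 × 1/1 = 1.36476 mol.
Mass of I2 = 1.36476 mol × 253.80 g/mol = 346.376 g.
Actual mass collected = 346.376 g × 0.933 = 323.169 g.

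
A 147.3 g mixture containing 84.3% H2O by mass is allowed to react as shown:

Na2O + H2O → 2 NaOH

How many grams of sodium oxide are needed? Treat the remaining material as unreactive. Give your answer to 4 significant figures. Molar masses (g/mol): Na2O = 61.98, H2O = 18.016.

427.2 g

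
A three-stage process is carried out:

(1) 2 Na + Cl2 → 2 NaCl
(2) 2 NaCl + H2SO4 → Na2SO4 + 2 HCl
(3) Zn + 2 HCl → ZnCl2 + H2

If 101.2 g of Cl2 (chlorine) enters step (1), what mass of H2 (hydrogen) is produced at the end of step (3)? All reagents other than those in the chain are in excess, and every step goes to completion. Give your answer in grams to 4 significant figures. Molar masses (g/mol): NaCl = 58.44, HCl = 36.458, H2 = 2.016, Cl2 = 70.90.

2.878 g

n(Cl2) = 101.2 / 70.90 = 1.4274 mol.
Reaction (1): Cl2→NaCl ratio 1:2 ⇒ n(NaCl) = 2.8547 mol.
Reaction (2): NaCl→HCl ratio 2:2 ⇒ n(HCl) = 2.8547 mol.
Reaction (3): HCl→H2 ratio 2:1 ⇒ n(H2) = 1.4274 mol.
Mass of H2 = 1.4274 × 2.016 = 2.8776 g.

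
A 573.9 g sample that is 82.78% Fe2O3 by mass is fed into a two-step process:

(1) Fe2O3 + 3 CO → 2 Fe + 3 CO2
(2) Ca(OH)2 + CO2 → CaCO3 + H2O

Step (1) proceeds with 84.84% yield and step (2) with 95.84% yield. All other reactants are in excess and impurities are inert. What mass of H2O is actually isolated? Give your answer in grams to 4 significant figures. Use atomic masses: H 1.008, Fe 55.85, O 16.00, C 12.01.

130.7 g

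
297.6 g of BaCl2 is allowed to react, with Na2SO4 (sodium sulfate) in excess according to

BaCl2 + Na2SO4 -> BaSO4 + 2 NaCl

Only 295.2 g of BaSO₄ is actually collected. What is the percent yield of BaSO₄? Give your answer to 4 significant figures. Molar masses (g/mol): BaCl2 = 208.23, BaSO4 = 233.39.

n(BaCl2) = 297.60 g / 208.23 g/mol = 1.4292 mol.
From the equation the BaCl2:BaSO4 mole ratio is 1:1, so n(BaSO4) = 1.4292 × 1/1 = 1.4292 mol.
Mass of BaSO4 = 1.4292 mol × 233.39 g/mol = 333.56 g.
This is the theoretical yield. Percent yield = 295.2 g / 333.56 g × 100% = 88.500%.

88.50 %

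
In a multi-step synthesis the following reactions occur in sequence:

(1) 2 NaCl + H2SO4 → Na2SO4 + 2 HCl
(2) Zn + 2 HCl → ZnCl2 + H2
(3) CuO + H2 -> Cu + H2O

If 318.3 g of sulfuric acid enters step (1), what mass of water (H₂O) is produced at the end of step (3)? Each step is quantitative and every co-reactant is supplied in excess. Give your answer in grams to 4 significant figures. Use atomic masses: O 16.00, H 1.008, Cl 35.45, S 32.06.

58.47 g

M(H2SO4) = 2(1.008) + 32.06 + 4(16.00) = 98.076 g/mol.
M(H2O) = 2(1.008) + 16.00 = 18.016 g/mol.
n(H2SO4) = 318.3 / 98.076 = 3.2454 mol.
Reaction (1): H2SO4→HCl ratio 1:2 ⇒ n(HCl) = 6.4909 mol.
Reaction (2): HCl→H2 ratio 2:1 ⇒ n(H2) = 3.2454 mol.
Reaction (3): H2→H2O ratio 1:1 ⇒ n(H2O) = 3.2454 mol.
Mass of H2O = 3.2454 × 18.016 = 58.470 g.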